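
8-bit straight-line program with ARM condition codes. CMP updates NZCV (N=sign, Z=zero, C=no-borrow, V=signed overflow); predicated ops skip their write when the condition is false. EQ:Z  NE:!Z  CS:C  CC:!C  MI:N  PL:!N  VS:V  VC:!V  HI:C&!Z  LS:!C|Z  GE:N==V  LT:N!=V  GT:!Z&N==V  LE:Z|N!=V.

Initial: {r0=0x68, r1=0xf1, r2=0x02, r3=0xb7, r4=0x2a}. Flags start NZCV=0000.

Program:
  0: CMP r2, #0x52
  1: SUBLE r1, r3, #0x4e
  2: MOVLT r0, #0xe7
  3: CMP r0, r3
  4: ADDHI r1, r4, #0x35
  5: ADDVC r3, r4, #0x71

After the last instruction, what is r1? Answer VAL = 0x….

VAL = 0x5f

0: ✓ CMP  NZCV=1000
1: ✓ SUBLE  r1←0x69
2: ✓ MOVLT  r0←0xe7
3: ✓ CMP  NZCV=0010
4: ✓ ADDHI  r1←0x5f
5: ✓ ADDVC  r3←0x9b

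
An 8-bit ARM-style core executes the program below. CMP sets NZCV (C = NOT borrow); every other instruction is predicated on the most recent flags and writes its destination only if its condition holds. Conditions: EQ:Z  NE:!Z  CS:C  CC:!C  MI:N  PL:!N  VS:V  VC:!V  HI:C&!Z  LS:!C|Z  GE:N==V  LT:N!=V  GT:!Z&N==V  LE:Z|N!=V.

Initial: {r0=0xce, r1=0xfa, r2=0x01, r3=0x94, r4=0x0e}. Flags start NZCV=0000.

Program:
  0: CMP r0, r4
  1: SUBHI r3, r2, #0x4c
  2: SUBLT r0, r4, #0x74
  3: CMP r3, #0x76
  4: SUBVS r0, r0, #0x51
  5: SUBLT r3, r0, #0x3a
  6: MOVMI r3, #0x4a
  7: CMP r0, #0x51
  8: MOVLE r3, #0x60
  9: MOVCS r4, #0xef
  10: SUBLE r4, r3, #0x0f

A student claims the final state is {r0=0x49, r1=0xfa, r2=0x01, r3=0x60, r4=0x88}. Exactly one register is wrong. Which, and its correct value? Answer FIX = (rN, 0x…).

FIX = (r4, 0x51)

[0] flags=1010 → (cmp)
[1] flags=1010 HI?T → r3=0xb5
[2] flags=1010 LT?T → r0=0x9a
[3] flags=0011 → (cmp)
[4] flags=0011 VS?T → r0=0x49
[5] flags=0011 LT?T → r3=0x0f
[6] flags=0011 MI?F → skip
[7] flags=1000 → (cmp)
[8] flags=1000 LE?T → r3=0x60
[9] flags=1000 CS?F → skip
[10] flags=1000 LE?T → r4=0x51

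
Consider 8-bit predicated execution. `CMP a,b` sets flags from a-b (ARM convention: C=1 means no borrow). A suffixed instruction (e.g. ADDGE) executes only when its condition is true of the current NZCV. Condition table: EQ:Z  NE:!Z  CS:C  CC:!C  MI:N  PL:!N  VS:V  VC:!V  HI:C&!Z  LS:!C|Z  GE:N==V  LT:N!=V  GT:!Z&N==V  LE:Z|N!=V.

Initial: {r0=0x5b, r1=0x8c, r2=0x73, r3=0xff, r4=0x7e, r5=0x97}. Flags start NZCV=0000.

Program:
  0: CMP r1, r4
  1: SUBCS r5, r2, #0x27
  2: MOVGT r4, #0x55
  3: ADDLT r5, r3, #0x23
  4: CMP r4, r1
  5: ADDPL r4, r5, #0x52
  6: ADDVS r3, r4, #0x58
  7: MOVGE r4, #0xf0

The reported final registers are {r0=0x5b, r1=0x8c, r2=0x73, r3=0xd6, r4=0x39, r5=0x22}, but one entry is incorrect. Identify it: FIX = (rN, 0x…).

FIX = (r4, 0xf0)

[0] flags=0011 → (cmp)
[1] flags=0011 CS?T → r5=0x4c
[2] flags=0011 GT?F → skip
[3] flags=0011 LT?T → r5=0x22
[4] flags=1001 → (cmp)
[5] flags=1001 PL?F → skip
[6] flags=1001 VS?T → r3=0xd6
[7] flags=1001 GE?T → r4=0xf0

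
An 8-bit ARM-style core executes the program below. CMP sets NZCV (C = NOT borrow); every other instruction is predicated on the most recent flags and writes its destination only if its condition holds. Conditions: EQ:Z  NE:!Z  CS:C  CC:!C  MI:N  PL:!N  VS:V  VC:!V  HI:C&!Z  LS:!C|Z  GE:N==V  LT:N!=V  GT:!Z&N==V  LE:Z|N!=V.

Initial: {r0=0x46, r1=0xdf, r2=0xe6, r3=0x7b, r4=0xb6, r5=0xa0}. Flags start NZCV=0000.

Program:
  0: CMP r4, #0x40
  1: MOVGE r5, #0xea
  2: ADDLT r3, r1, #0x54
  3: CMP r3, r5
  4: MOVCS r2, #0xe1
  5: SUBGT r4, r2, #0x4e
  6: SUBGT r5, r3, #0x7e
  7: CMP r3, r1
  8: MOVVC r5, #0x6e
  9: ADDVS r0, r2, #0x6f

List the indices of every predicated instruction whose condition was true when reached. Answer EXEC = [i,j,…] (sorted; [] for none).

0: ✓ CMP  NZCV=0011
1: · MOVGE
2: ✓ ADDLT  r3←0x33
3: ✓ CMP  NZCV=1001
4: · MOVCS
5: ✓ SUBGT  r4←0x98
6: ✓ SUBGT  r5←0xb5
7: ✓ CMP  NZCV=0000
8: ✓ MOVVC  r5←0x6e
9: · ADDVS

EXEC = [2,5,6,8]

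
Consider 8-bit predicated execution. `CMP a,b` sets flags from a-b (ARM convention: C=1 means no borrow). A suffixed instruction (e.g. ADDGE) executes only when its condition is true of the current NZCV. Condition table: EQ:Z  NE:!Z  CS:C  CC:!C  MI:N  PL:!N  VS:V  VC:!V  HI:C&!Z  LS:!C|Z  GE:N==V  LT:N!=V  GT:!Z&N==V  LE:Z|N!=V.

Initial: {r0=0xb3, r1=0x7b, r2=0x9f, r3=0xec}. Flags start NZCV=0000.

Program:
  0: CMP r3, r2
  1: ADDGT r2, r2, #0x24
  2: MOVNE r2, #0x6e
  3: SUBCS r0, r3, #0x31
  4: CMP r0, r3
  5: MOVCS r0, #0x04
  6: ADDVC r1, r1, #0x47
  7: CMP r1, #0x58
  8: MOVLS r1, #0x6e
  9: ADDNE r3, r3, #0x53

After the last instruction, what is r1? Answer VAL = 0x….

VAL = 0xc2

0: ✓ CMP  NZCV=0010
1: ✓ ADDGT  r2←0xc3
2: ✓ MOVNE  r2←0x6e
3: ✓ SUBCS  r0←0xbb
4: ✓ CMP  NZCV=1000
5: · MOVCS
6: ✓ ADDVC  r1←0xc2
7: ✓ CMP  NZCV=0011
8: · MOVLS
9: ✓ ADDNE  r3←0x3f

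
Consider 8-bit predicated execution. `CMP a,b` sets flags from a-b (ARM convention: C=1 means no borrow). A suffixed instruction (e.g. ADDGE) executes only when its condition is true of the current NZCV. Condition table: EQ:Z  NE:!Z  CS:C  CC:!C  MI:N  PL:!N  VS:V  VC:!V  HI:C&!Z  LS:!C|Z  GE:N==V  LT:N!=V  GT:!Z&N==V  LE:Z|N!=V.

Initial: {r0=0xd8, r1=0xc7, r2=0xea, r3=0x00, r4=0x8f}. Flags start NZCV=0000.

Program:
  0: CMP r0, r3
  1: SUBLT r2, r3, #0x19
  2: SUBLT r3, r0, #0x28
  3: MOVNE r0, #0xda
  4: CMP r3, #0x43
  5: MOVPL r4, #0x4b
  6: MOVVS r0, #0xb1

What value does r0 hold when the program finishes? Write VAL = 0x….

VAL = 0xb1

[0] flags=1010 → (cmp)
[1] flags=1010 LT?T → r2=0xe7
[2] flags=1010 LT?T → r3=0xb0
[3] flags=1010 NE?T → r0=0xda
[4] flags=0011 → (cmp)
[5] flags=0011 PL?T → r4=0x4b
[6] flags=0011 VS?T → r0=0xb1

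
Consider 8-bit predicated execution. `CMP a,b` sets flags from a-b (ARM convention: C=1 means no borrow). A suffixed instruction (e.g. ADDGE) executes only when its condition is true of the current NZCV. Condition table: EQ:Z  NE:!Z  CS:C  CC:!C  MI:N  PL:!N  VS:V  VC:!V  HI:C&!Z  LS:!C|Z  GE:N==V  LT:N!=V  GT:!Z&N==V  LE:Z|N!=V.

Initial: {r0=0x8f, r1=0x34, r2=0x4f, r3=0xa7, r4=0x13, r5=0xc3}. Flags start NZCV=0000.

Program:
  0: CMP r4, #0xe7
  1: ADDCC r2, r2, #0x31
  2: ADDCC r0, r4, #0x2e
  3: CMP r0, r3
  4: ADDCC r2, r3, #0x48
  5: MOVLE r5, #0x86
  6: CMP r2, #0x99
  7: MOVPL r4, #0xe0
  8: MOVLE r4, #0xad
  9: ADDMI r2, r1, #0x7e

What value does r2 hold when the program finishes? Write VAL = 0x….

VAL = 0xef

0: ✓ CMP  NZCV=0000
1: ✓ ADDCC  r2←0x80
2: ✓ ADDCC  r0←0x41
3: ✓ CMP  NZCV=1001
4: ✓ ADDCC  r2←0xef
5: · MOVLE
6: ✓ CMP  NZCV=0010
7: ✓ MOVPL  r4←0xe0
8: · MOVLE
9: · ADDMI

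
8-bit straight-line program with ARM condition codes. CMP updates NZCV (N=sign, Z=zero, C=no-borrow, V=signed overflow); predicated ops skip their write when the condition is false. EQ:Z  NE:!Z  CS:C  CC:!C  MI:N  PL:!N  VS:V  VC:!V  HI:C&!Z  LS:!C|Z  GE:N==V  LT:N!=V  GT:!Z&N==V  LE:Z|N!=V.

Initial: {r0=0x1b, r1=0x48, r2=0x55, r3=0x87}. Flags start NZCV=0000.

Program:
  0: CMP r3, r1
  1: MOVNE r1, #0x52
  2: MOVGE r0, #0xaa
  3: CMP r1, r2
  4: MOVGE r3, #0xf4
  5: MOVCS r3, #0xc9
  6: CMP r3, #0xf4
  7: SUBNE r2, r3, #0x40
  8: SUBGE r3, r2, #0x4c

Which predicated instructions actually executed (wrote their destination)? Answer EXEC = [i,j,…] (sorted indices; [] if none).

EXEC = [1,7]

0: ✓ CMP  NZCV=0011
1: ✓ MOVNE  r1←0x52
2: · MOVGE
3: ✓ CMP  NZCV=1000
4: · MOVGE
5: · MOVCS
6: ✓ CMP  NZCV=1000
7: ✓ SUBNE  r2←0x47
8: · SUBGE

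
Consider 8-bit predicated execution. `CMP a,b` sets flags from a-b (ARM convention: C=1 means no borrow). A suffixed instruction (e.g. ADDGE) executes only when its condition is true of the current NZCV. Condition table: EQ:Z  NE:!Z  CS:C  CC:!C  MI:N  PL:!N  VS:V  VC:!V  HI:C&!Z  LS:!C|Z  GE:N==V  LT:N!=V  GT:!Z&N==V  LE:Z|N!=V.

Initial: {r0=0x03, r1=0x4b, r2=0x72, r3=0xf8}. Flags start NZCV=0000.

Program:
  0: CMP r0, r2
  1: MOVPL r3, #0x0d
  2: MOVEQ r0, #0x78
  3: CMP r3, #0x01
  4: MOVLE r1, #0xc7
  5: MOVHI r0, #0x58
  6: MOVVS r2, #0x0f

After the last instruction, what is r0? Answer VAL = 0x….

VAL = 0x58

[0] flags=1000 → (cmp)
[1] flags=1000 PL?F → skip
[2] flags=1000 EQ?F → skip
[3] flags=1010 → (cmp)
[4] flags=1010 LE?T → r1=0xc7
[5] flags=1010 HI?T → r0=0x58
[6] flags=1010 VS?F → skip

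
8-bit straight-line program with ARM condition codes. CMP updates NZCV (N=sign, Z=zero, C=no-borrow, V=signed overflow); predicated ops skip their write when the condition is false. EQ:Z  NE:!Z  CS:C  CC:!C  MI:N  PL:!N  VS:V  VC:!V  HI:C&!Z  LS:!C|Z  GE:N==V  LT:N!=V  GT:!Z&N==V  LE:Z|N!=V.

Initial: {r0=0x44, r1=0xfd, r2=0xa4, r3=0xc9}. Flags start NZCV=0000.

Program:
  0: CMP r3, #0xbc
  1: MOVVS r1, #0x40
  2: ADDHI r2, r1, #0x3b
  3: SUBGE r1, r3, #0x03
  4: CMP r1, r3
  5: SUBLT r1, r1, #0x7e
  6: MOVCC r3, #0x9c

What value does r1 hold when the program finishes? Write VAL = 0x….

VAL = 0x48

0: ✓ CMP  NZCV=0010
1: · MOVVS
2: ✓ ADDHI  r2←0x38
3: ✓ SUBGE  r1←0xc6
4: ✓ CMP  NZCV=1000
5: ✓ SUBLT  r1←0x48
6: ✓ MOVCC  r3←0x9c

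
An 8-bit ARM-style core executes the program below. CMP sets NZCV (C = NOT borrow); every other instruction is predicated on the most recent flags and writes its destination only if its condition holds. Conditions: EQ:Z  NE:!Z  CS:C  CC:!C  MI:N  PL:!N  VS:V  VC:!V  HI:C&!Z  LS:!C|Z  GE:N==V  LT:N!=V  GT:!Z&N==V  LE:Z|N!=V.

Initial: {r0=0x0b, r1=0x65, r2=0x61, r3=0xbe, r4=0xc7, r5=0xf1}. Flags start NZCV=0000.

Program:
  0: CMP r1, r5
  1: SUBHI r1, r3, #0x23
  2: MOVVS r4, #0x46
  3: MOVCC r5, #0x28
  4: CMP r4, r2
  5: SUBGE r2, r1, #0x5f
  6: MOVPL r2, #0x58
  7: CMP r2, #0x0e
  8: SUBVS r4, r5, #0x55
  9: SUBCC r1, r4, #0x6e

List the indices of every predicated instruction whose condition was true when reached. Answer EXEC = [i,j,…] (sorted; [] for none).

0: ✓ CMP  NZCV=0000
1: · SUBHI
2: · MOVVS
3: ✓ MOVCC  r5←0x28
4: ✓ CMP  NZCV=0011
5: · SUBGE
6: ✓ MOVPL  r2←0x58
7: ✓ CMP  NZCV=0010
8: · SUBVS
9: · SUBCC

EXEC = [3,6]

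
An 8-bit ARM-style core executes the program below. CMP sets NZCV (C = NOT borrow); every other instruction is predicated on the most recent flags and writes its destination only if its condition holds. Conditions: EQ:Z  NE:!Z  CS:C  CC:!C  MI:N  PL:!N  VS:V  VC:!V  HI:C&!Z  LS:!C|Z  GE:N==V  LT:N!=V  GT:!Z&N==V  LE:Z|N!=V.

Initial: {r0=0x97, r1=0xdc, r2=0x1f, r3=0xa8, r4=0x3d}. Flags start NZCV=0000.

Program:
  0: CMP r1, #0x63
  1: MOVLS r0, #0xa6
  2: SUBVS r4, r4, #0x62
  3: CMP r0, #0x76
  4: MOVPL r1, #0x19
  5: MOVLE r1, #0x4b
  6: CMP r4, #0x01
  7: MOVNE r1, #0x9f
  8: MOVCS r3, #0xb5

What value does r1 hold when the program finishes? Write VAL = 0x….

0: ✓ CMP  NZCV=0011
1: · MOVLS
2: ✓ SUBVS  r4←0xdb
3: ✓ CMP  NZCV=0011
4: ✓ MOVPL  r1←0x19
5: ✓ MOVLE  r1←0x4b
6: ✓ CMP  NZCV=1010
7: ✓ MOVNE  r1←0x9f
8: ✓ MOVCS  r3←0xb5

VAL = 0x9f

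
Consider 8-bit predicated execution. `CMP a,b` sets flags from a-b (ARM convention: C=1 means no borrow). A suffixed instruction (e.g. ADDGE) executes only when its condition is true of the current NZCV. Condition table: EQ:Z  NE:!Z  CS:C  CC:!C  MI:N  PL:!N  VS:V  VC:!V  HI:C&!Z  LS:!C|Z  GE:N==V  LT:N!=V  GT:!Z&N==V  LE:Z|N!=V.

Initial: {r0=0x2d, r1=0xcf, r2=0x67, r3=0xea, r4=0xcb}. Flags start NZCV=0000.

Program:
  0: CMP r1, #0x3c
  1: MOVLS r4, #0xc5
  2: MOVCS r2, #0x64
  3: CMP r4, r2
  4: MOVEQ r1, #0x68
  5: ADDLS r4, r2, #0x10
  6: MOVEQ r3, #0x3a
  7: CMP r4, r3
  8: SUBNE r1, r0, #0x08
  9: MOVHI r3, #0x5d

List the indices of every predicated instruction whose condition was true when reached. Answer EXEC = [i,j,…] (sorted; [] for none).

EXEC = [2,8]

0: ✓ CMP  NZCV=1010
1: · MOVLS
2: ✓ MOVCS  r2←0x64
3: ✓ CMP  NZCV=0011
4: · MOVEQ
5: · ADDLS
6: · MOVEQ
7: ✓ CMP  NZCV=1000
8: ✓ SUBNE  r1←0x25
9: · MOVHI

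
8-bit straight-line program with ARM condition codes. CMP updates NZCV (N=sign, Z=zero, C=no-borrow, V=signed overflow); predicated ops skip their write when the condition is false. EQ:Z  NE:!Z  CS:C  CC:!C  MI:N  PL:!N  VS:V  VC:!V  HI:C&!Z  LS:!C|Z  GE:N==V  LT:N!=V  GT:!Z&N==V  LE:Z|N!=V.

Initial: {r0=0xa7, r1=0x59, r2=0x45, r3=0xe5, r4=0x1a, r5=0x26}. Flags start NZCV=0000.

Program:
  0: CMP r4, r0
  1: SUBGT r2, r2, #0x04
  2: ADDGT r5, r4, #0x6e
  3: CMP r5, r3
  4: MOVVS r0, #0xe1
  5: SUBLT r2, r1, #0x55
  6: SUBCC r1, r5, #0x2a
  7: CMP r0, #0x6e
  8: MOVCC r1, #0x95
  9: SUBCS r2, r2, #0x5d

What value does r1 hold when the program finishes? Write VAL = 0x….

VAL = 0x5e

0: ✓ CMP  NZCV=0000
1: ✓ SUBGT  r2←0x41
2: ✓ ADDGT  r5←0x88
3: ✓ CMP  NZCV=1000
4: · MOVVS
5: ✓ SUBLT  r2←0x04
6: ✓ SUBCC  r1←0x5e
7: ✓ CMP  NZCV=0011
8: · MOVCC
9: ✓ SUBCS  r2←0xa7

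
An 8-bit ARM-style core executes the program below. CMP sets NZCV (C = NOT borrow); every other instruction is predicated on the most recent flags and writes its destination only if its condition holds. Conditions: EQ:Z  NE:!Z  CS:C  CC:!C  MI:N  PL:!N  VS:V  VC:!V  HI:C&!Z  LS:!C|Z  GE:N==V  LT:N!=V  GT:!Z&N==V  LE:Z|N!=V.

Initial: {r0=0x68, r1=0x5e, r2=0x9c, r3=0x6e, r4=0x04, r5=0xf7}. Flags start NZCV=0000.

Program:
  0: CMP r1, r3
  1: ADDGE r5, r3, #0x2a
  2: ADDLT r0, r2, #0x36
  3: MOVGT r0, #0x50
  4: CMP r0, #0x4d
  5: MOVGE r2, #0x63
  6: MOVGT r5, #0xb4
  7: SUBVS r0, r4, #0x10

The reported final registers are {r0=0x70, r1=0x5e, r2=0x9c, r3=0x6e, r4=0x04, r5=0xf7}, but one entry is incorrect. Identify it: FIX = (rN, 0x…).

0: ✓ CMP  NZCV=1000
1: · ADDGE
2: ✓ ADDLT  r0←0xd2
3: · MOVGT
4: ✓ CMP  NZCV=1010
5: · MOVGE
6: · MOVGT
7: · SUBVS

FIX = (r0, 0xd2)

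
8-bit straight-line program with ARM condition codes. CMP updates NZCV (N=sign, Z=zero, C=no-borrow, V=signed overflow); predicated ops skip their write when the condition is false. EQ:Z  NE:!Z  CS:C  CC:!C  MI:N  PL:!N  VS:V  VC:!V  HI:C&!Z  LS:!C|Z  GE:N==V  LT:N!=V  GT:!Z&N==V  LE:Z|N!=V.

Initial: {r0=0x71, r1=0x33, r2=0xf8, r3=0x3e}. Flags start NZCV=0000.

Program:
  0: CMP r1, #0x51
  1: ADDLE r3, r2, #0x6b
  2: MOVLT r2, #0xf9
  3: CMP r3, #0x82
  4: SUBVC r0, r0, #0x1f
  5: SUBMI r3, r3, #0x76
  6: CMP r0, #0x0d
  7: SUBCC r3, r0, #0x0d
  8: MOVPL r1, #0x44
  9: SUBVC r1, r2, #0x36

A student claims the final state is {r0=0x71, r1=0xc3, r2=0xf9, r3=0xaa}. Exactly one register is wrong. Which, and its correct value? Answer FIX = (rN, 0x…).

0: ✓ CMP  NZCV=1000
1: ✓ ADDLE  r3←0x63
2: ✓ MOVLT  r2←0xf9
3: ✓ CMP  NZCV=1001
4: · SUBVC
5: ✓ SUBMI  r3←0xed
6: ✓ CMP  NZCV=0010
7: · SUBCC
8: ✓ MOVPL  r1←0x44
9: ✓ SUBVC  r1←0xc3

FIX = (r3, 0xed)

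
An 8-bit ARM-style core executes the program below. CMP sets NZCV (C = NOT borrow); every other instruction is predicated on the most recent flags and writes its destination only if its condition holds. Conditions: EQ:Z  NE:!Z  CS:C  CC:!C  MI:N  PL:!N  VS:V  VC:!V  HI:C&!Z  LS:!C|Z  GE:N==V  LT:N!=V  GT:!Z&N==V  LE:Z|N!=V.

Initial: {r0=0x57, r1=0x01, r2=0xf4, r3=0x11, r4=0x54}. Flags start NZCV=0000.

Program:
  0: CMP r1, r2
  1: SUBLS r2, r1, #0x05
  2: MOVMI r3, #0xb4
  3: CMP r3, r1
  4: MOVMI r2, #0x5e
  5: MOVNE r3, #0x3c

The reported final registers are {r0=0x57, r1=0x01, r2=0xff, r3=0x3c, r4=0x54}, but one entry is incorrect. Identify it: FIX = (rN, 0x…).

FIX = (r2, 0xfc)

[0] flags=0000 → (cmp)
[1] flags=0000 LS?T → r2=0xfc
[2] flags=0000 MI?F → skip
[3] flags=0010 → (cmp)
[4] flags=0010 MI?F → skip
[5] flags=0010 NE?T → r3=0x3c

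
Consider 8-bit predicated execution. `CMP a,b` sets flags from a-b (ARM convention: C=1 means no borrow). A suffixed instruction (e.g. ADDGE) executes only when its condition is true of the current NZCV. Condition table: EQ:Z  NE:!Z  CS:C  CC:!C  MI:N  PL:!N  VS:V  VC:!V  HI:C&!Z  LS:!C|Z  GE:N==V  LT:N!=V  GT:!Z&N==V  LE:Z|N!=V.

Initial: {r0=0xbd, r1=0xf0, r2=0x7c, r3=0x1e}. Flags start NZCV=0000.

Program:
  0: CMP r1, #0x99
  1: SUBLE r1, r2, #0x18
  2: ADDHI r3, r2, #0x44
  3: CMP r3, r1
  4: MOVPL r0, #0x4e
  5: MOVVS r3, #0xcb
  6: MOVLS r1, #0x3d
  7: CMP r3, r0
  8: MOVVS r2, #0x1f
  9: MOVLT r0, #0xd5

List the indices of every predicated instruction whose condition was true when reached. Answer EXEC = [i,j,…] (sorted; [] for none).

[0] flags=0010 → (cmp)
[1] flags=0010 LE?F → skip
[2] flags=0010 HI?T → r3=0xc0
[3] flags=1000 → (cmp)
[4] flags=1000 PL?F → skip
[5] flags=1000 VS?F → skip
[6] flags=1000 LS?T → r1=0x3d
[7] flags=0010 → (cmp)
[8] flags=0010 VS?F → skip
[9] flags=0010 LT?F → skip

EXEC = [2,6]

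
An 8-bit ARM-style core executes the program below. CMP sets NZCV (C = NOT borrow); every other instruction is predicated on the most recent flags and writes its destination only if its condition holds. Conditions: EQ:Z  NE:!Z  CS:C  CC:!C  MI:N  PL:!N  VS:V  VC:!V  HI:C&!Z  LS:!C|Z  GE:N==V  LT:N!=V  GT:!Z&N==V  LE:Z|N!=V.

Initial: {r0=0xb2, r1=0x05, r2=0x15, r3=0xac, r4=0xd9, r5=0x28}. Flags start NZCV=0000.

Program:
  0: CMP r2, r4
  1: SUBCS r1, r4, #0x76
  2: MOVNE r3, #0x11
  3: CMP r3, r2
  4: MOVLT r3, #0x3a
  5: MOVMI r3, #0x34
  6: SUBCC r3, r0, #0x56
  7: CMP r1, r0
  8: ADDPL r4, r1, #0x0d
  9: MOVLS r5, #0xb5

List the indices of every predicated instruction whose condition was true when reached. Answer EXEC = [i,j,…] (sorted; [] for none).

EXEC = [2,4,5,6,8,9]

[0] flags=0000 → (cmp)
[1] flags=0000 CS?F → skip
[2] flags=0000 NE?T → r3=0x11
[3] flags=1000 → (cmp)
[4] flags=1000 LT?T → r3=0x3a
[5] flags=1000 MI?T → r3=0x34
[6] flags=1000 CC?T → r3=0x5c
[7] flags=0000 → (cmp)
[8] flags=0000 PL?T → r4=0x12
[9] flags=0000 LS?T → r5=0xb5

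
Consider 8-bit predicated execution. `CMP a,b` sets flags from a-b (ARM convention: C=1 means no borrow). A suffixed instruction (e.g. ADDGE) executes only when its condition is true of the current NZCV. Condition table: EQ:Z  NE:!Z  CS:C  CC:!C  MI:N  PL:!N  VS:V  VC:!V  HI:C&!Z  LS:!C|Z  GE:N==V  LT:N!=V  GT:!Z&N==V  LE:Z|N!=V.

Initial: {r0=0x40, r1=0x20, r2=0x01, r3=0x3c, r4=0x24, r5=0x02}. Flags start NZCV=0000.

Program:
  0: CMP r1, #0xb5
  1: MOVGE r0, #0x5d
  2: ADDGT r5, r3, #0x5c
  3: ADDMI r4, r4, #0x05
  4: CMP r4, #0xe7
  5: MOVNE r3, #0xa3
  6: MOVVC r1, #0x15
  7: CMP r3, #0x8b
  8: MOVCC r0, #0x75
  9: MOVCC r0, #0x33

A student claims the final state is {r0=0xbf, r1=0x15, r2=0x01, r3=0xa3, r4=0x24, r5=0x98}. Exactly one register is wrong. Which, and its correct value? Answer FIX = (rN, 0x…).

[0] flags=0000 → (cmp)
[1] flags=0000 GE?T → r0=0x5d
[2] flags=0000 GT?T → r5=0x98
[3] flags=0000 MI?F → skip
[4] flags=0000 → (cmp)
[5] flags=0000 NE?T → r3=0xa3
[6] flags=0000 VC?T → r1=0x15
[7] flags=0010 → (cmp)
[8] flags=0010 CC?F → skip
[9] flags=0010 CC?F → skip

FIX = (r0, 0x5d)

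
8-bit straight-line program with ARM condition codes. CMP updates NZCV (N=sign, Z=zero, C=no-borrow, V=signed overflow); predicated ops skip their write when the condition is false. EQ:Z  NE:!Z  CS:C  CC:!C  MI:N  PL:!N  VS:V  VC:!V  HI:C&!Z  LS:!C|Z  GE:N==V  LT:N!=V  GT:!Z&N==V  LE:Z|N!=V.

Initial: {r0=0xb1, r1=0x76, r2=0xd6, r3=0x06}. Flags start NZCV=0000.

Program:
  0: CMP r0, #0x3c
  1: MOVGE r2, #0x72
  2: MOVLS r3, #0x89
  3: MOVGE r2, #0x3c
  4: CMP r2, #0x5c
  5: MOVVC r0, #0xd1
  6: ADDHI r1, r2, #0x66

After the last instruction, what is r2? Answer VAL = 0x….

VAL = 0xd6

[0] flags=0011 → (cmp)
[1] flags=0011 GE?F → skip
[2] flags=0011 LS?F → skip
[3] flags=0011 GE?F → skip
[4] flags=0011 → (cmp)
[5] flags=0011 VC?F → skip
[6] flags=0011 HI?T → r1=0x3c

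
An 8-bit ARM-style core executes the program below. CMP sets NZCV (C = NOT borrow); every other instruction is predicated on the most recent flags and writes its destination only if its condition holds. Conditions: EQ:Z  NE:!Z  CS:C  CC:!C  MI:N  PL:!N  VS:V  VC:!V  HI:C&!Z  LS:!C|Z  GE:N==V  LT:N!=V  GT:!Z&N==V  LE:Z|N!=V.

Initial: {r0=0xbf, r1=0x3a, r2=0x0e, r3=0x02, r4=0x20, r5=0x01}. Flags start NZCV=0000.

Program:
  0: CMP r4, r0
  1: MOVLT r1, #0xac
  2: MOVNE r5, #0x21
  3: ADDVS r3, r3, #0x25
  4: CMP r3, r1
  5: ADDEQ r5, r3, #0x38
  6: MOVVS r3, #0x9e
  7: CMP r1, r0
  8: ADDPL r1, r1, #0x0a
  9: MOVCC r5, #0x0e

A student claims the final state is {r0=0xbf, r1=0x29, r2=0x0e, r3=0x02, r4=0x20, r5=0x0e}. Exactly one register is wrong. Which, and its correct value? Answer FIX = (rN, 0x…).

[0] flags=0000 → (cmp)
[1] flags=0000 LT?F → skip
[2] flags=0000 NE?T → r5=0x21
[3] flags=0000 VS?F → skip
[4] flags=1000 → (cmp)
[5] flags=1000 EQ?F → skip
[6] flags=1000 VS?F → skip
[7] flags=0000 → (cmp)
[8] flags=0000 PL?T → r1=0x44
[9] flags=0000 CC?T → r5=0x0e

FIX = (r1, 0x44)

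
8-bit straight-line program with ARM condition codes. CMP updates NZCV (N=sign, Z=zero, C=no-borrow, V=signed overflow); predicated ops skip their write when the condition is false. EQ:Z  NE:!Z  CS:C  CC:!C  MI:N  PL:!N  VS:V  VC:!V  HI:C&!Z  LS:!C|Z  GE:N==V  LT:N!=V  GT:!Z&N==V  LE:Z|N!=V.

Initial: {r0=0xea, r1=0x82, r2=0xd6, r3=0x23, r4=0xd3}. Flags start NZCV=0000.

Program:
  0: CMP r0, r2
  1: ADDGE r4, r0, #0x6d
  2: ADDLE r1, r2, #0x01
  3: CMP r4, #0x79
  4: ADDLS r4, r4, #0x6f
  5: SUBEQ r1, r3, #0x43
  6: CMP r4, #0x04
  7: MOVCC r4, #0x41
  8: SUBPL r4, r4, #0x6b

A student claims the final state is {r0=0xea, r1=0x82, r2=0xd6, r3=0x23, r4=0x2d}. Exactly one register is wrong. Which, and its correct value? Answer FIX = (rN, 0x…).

FIX = (r4, 0xc6)

0: ✓ CMP  NZCV=0010
1: ✓ ADDGE  r4←0x57
2: · ADDLE
3: ✓ CMP  NZCV=1000
4: ✓ ADDLS  r4←0xc6
5: · SUBEQ
6: ✓ CMP  NZCV=1010
7: · MOVCC
8: · SUBPL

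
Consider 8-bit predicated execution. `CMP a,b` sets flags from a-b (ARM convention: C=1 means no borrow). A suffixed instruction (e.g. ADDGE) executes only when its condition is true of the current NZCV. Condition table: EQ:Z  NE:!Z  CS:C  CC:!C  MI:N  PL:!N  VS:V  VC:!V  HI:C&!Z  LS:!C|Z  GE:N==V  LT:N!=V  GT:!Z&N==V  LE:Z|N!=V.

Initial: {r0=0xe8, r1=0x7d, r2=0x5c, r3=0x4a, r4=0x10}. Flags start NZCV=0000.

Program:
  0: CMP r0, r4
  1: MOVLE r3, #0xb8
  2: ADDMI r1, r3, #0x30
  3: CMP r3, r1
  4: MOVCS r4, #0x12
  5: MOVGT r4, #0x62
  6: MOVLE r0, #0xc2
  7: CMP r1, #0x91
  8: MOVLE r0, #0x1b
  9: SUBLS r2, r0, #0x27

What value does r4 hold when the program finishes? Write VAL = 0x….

VAL = 0x10

0: ✓ CMP  NZCV=1010
1: ✓ MOVLE  r3←0xb8
2: ✓ ADDMI  r1←0xe8
3: ✓ CMP  NZCV=1000
4: · MOVCS
5: · MOVGT
6: ✓ MOVLE  r0←0xc2
7: ✓ CMP  NZCV=0010
8: · MOVLE
9: · SUBLS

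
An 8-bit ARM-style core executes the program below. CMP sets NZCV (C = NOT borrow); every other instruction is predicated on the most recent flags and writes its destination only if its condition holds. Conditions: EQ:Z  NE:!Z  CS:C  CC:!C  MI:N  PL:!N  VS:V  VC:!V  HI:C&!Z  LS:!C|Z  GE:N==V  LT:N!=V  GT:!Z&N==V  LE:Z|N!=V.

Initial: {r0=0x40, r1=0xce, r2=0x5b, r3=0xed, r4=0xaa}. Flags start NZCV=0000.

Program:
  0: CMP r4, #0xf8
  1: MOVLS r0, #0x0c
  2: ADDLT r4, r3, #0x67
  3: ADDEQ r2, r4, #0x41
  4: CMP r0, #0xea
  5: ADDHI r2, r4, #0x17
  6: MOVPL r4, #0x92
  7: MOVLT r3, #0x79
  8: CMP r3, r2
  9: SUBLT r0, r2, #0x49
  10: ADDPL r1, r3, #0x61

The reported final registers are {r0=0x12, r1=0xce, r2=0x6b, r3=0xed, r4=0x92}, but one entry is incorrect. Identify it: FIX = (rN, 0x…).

[0] flags=1000 → (cmp)
[1] flags=1000 LS?T → r0=0x0c
[2] flags=1000 LT?T → r4=0x54
[3] flags=1000 EQ?F → skip
[4] flags=0000 → (cmp)
[5] flags=0000 HI?F → skip
[6] flags=0000 PL?T → r4=0x92
[7] flags=0000 LT?F → skip
[8] flags=1010 → (cmp)
[9] flags=1010 LT?T → r0=0x12
[10] flags=1010 PL?F → skip

FIX = (r2, 0x5b)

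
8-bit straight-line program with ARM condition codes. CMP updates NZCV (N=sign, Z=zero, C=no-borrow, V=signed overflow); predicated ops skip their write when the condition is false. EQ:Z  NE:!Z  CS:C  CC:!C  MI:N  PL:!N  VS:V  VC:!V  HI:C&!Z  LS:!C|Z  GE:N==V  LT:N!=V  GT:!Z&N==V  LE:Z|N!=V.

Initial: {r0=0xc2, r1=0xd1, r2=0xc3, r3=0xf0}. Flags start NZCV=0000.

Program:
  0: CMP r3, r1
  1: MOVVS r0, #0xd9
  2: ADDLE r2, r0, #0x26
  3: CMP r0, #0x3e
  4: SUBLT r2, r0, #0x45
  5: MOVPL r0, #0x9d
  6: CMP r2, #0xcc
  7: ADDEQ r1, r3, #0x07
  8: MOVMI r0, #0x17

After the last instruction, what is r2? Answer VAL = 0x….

[0] flags=0010 → (cmp)
[1] flags=0010 VS?F → skip
[2] flags=0010 LE?F → skip
[3] flags=1010 → (cmp)
[4] flags=1010 LT?T → r2=0x7d
[5] flags=1010 PL?F → skip
[6] flags=1001 → (cmp)
[7] flags=1001 EQ?F → skip
[8] flags=1001 MI?T → r0=0x17

VAL = 0x7d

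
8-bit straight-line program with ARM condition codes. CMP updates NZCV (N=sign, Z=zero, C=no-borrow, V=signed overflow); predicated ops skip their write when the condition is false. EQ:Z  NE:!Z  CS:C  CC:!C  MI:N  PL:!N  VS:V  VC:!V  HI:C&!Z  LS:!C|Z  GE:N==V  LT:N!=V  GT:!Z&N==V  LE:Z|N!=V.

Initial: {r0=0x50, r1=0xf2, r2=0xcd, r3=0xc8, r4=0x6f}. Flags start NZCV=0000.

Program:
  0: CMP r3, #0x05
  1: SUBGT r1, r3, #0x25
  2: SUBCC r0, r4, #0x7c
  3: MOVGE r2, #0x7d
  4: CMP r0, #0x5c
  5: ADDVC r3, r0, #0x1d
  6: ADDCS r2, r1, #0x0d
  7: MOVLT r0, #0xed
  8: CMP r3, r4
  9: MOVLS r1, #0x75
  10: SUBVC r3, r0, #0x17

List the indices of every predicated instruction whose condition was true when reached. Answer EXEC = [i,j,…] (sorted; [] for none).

[0] flags=1010 → (cmp)
[1] flags=1010 GT?F → skip
[2] flags=1010 CC?F → skip
[3] flags=1010 GE?F → skip
[4] flags=1000 → (cmp)
[5] flags=1000 VC?T → r3=0x6d
[6] flags=1000 CS?F → skip
[7] flags=1000 LT?T → r0=0xed
[8] flags=1000 → (cmp)
[9] flags=1000 LS?T → r1=0x75
[10] flags=1000 VC?T → r3=0xd6

EXEC = [5,7,9,10]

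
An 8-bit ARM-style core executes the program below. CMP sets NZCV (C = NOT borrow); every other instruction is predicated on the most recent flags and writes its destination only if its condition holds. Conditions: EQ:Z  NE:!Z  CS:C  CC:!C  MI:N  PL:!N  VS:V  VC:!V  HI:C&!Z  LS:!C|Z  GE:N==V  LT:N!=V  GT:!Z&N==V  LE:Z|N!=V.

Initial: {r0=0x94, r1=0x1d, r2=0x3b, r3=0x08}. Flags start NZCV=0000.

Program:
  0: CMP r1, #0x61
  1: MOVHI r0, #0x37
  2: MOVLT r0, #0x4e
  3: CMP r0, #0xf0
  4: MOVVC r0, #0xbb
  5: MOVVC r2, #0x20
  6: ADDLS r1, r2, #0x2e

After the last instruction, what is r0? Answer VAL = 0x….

[0] flags=1000 → (cmp)
[1] flags=1000 HI?F → skip
[2] flags=1000 LT?T → r0=0x4e
[3] flags=0000 → (cmp)
[4] flags=0000 VC?T → r0=0xbb
[5] flags=0000 VC?T → r2=0x20
[6] flags=0000 LS?T → r1=0x4e

VAL = 0xbb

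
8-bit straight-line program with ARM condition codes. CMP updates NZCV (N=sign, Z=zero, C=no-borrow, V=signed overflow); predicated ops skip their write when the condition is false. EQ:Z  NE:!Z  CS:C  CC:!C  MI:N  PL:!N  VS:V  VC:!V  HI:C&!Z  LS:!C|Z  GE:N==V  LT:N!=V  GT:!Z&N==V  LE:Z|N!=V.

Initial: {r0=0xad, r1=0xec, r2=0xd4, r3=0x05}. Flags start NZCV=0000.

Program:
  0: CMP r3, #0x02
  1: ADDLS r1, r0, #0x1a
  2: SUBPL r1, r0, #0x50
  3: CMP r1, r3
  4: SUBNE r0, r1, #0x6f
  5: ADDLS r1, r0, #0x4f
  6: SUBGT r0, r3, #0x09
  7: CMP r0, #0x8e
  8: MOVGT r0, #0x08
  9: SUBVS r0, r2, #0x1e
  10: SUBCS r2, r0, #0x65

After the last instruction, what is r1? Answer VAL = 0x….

[0] flags=0010 → (cmp)
[1] flags=0010 LS?F → skip
[2] flags=0010 PL?T → r1=0x5d
[3] flags=0010 → (cmp)
[4] flags=0010 NE?T → r0=0xee
[5] flags=0010 LS?F → skip
[6] flags=0010 GT?T → r0=0xfc
[7] flags=0010 → (cmp)
[8] flags=0010 GT?T → r0=0x08
[9] flags=0010 VS?F → skip
[10] flags=0010 CS?T → r2=0xa3

VAL = 0x5d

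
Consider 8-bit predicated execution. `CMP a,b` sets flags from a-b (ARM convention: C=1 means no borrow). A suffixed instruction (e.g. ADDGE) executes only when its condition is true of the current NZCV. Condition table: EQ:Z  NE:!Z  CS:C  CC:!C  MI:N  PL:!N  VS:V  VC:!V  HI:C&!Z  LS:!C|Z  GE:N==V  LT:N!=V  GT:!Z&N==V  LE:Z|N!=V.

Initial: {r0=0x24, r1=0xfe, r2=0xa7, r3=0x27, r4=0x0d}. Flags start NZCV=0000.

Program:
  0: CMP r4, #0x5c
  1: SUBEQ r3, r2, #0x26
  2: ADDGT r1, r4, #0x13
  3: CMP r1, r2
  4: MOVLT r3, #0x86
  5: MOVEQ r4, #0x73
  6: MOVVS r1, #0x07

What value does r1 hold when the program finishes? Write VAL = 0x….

[0] flags=1000 → (cmp)
[1] flags=1000 EQ?F → skip
[2] flags=1000 GT?F → skip
[3] flags=0010 → (cmp)
[4] flags=0010 LT?F → skip
[5] flags=0010 EQ?F → skip
[6] flags=0010 VS?F → skip

VAL = 0xfe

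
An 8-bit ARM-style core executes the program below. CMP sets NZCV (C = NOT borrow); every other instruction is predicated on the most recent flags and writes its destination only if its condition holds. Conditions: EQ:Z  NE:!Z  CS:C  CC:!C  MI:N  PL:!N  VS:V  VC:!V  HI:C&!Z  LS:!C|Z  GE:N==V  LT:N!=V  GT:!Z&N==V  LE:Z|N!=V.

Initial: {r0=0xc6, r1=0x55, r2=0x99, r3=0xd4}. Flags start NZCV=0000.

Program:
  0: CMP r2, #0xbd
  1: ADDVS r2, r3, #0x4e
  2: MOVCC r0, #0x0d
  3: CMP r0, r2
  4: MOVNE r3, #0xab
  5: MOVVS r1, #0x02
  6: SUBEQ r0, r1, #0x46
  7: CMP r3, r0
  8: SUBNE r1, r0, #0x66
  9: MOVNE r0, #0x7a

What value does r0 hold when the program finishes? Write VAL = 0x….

VAL = 0x7a

[0] flags=1000 → (cmp)
[1] flags=1000 VS?F → skip
[2] flags=1000 CC?T → r0=0x0d
[3] flags=0000 → (cmp)
[4] flags=0000 NE?T → r3=0xab
[5] flags=0000 VS?F → skip
[6] flags=0000 EQ?F → skip
[7] flags=1010 → (cmp)
[8] flags=1010 NE?T → r1=0xa7
[9] flags=1010 NE?T → r0=0x7a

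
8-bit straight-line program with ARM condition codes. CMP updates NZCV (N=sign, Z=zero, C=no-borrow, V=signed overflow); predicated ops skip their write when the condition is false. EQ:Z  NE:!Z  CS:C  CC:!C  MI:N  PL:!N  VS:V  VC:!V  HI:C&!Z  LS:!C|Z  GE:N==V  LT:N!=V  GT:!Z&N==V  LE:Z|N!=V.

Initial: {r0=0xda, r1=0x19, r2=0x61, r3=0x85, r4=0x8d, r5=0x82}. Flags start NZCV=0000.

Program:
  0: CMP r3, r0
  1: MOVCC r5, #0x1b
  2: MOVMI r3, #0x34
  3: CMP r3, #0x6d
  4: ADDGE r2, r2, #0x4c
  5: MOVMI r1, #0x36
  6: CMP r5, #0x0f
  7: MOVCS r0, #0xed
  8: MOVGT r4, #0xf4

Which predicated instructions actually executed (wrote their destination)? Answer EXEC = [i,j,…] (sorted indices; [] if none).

[0] flags=1000 → (cmp)
[1] flags=1000 CC?T → r5=0x1b
[2] flags=1000 MI?T → r3=0x34
[3] flags=1000 → (cmp)
[4] flags=1000 GE?F → skip
[5] flags=1000 MI?T → r1=0x36
[6] flags=0010 → (cmp)
[7] flags=0010 CS?T → r0=0xed
[8] flags=0010 GT?T → r4=0xf4

EXEC = [1,2,5,7,8]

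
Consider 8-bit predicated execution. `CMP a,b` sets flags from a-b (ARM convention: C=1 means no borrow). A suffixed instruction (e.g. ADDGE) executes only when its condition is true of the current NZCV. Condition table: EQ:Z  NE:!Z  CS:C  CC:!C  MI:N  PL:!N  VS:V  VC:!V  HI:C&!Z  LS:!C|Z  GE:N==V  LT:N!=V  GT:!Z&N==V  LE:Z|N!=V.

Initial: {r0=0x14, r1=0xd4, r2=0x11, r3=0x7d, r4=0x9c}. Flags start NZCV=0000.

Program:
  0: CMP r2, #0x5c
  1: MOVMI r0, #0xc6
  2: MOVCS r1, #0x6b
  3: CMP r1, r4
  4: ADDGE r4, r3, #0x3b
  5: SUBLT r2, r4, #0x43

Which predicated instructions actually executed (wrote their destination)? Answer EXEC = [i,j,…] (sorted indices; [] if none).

EXEC = [1,4]

0: ✓ CMP  NZCV=1000
1: ✓ MOVMI  r0←0xc6
2: · MOVCS
3: ✓ CMP  NZCV=0010
4: ✓ ADDGE  r4←0xb8
5: · SUBLT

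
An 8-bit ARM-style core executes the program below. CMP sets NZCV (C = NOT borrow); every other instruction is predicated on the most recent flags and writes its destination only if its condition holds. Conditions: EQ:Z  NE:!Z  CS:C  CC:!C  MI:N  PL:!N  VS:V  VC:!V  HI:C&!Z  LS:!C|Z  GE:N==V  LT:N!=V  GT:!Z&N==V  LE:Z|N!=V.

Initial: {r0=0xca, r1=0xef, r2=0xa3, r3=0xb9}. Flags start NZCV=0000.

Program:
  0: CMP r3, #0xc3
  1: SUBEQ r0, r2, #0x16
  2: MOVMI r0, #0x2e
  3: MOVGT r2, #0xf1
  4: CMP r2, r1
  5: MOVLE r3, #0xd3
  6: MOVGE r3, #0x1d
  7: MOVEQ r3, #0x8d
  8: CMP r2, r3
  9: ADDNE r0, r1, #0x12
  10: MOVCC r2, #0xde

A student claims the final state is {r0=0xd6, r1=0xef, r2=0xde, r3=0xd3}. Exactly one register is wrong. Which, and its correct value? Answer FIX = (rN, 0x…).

[0] flags=1000 → (cmp)
[1] flags=1000 EQ?F → skip
[2] flags=1000 MI?T → r0=0x2e
[3] flags=1000 GT?F → skip
[4] flags=1000 → (cmp)
[5] flags=1000 LE?T → r3=0xd3
[6] flags=1000 GE?F → skip
[7] flags=1000 EQ?F → skip
[8] flags=1000 → (cmp)
[9] flags=1000 NE?T → r0=0x01
[10] flags=1000 CC?T → r2=0xde

FIX = (r0, 0x01)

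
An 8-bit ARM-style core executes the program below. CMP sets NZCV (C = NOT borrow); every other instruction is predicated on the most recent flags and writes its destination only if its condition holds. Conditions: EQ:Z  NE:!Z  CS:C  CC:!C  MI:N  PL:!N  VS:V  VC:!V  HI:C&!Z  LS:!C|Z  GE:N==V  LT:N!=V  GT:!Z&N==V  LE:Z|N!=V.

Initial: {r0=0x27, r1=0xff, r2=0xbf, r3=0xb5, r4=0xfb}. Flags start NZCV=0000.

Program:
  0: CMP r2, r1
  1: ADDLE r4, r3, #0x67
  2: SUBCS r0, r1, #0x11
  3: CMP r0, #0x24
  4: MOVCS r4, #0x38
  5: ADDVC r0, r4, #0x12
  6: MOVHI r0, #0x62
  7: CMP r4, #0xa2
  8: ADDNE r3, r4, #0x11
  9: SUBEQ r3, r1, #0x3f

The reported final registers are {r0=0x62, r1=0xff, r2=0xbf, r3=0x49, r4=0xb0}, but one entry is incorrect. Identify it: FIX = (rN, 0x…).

FIX = (r4, 0x38)

0: ✓ CMP  NZCV=1000
1: ✓ ADDLE  r4←0x1c
2: · SUBCS
3: ✓ CMP  NZCV=0010
4: ✓ MOVCS  r4←0x38
5: ✓ ADDVC  r0←0x4a
6: ✓ MOVHI  r0←0x62
7: ✓ CMP  NZCV=1001
8: ✓ ADDNE  r3←0x49
9: · SUBEQ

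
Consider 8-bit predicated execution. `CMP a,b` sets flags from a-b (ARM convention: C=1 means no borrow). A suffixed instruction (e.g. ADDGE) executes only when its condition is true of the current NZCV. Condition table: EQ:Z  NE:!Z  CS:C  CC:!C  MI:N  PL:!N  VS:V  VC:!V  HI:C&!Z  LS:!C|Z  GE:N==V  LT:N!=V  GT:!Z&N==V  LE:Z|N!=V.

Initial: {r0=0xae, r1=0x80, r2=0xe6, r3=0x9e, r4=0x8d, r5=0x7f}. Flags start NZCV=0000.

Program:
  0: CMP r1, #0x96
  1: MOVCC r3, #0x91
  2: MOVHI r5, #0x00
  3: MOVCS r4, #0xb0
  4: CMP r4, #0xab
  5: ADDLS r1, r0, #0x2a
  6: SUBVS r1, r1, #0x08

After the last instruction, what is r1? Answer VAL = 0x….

VAL = 0xd8

0: ✓ CMP  NZCV=1000
1: ✓ MOVCC  r3←0x91
2: · MOVHI
3: · MOVCS
4: ✓ CMP  NZCV=1000
5: ✓ ADDLS  r1←0xd8
6: · SUBVS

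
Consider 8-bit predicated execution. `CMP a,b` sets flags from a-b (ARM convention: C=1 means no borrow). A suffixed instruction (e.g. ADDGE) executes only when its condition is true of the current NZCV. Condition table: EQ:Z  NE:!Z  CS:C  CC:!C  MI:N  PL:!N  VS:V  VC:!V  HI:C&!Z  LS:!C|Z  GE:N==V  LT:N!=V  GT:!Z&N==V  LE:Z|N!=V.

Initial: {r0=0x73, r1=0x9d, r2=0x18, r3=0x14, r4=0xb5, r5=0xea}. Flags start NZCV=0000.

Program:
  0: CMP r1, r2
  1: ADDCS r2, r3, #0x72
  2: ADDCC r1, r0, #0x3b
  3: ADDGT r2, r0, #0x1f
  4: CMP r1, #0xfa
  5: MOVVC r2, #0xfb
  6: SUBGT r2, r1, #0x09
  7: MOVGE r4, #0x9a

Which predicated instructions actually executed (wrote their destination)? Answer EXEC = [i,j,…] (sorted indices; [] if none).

0: ✓ CMP  NZCV=1010
1: ✓ ADDCS  r2←0x86
2: · ADDCC
3: · ADDGT
4: ✓ CMP  NZCV=1000
5: ✓ MOVVC  r2←0xfb
6: · SUBGT
7: · MOVGE

EXEC = [1,5]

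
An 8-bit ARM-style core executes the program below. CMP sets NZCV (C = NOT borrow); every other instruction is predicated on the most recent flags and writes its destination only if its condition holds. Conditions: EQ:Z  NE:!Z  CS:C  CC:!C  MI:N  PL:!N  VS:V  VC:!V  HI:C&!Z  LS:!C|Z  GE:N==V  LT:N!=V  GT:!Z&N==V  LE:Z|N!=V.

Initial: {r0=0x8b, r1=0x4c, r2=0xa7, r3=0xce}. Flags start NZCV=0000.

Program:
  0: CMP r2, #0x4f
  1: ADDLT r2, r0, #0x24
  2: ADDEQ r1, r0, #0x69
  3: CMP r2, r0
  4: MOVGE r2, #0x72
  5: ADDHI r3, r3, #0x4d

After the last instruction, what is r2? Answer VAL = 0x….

VAL = 0x72

[0] flags=0011 → (cmp)
[1] flags=0011 LT?T → r2=0xaf
[2] flags=0011 EQ?F → skip
[3] flags=0010 → (cmp)
[4] flags=0010 GE?T → r2=0x72
[5] flags=0010 HI?T → r3=0x1b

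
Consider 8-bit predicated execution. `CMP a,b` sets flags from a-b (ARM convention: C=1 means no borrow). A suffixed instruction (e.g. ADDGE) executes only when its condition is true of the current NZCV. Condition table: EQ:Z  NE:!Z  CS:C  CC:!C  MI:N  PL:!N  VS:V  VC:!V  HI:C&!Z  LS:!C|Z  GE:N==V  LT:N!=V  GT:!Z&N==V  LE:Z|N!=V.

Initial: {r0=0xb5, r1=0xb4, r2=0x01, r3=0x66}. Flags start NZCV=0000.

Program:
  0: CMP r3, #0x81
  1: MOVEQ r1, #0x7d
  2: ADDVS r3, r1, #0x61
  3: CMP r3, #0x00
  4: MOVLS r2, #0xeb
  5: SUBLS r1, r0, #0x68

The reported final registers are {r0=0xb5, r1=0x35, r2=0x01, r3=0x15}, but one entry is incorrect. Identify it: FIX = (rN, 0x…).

FIX = (r1, 0xb4)

0: ✓ CMP  NZCV=1001
1: · MOVEQ
2: ✓ ADDVS  r3←0x15
3: ✓ CMP  NZCV=0010
4: · MOVLS
5: · SUBLS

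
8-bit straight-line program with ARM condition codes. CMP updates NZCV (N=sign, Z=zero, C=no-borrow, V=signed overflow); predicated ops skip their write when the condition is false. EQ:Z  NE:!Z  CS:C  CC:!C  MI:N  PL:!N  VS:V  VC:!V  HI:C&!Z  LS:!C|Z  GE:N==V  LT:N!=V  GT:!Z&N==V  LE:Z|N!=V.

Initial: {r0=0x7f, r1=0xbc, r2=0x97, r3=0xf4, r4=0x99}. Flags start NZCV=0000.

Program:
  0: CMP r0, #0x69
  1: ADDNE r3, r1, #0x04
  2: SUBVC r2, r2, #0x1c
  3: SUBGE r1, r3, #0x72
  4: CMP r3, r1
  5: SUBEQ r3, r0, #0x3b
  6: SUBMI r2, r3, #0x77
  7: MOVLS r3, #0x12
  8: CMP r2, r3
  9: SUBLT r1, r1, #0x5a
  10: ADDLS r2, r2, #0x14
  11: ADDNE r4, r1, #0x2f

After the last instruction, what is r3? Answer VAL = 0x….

VAL = 0xc0

0: ✓ CMP  NZCV=0010
1: ✓ ADDNE  r3←0xc0
2: ✓ SUBVC  r2←0x7b
3: ✓ SUBGE  r1←0x4e
4: ✓ CMP  NZCV=0011
5: · SUBEQ
6: · SUBMI
7: · MOVLS
8: ✓ CMP  NZCV=1001
9: · SUBLT
10: ✓ ADDLS  r2←0x8f
11: ✓ ADDNE  r4←0x7d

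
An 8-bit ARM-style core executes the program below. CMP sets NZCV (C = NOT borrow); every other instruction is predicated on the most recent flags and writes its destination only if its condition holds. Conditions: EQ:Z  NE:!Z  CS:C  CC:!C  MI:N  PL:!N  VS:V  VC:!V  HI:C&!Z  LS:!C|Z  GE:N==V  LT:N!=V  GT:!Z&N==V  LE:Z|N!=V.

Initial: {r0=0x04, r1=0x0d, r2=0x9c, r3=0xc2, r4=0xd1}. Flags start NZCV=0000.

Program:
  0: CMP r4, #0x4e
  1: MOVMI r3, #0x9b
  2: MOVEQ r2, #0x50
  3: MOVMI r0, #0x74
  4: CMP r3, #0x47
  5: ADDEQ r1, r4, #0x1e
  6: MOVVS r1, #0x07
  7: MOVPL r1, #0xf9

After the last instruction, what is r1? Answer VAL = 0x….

[0] flags=1010 → (cmp)
[1] flags=1010 MI?T → r3=0x9b
[2] flags=1010 EQ?F → skip
[3] flags=1010 MI?T → r0=0x74
[4] flags=0011 → (cmp)
[5] flags=0011 EQ?F → skip
[6] flags=0011 VS?T → r1=0x07
[7] flags=0011 PL?T → r1=0xf9

VAL = 0xf9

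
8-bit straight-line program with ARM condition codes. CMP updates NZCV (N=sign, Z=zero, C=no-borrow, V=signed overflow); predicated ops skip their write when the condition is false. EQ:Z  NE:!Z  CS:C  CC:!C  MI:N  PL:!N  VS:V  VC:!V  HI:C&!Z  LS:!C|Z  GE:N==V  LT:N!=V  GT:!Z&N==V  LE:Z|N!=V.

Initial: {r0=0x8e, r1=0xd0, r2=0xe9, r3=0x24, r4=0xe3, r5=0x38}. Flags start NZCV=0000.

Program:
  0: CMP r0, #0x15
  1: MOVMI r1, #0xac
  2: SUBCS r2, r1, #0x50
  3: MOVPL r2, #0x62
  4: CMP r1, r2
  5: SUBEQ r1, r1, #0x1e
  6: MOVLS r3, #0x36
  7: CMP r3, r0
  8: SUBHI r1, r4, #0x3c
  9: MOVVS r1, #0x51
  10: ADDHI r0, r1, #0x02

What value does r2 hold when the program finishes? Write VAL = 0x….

VAL = 0x62

[0] flags=0011 → (cmp)
[1] flags=0011 MI?F → skip
[2] flags=0011 CS?T → r2=0x80
[3] flags=0011 PL?T → r2=0x62
[4] flags=0011 → (cmp)
[5] flags=0011 EQ?F → skip
[6] flags=0011 LS?F → skip
[7] flags=1001 → (cmp)
[8] flags=1001 HI?F → skip
[9] flags=1001 VS?T → r1=0x51
[10] flags=1001 HI?F → skip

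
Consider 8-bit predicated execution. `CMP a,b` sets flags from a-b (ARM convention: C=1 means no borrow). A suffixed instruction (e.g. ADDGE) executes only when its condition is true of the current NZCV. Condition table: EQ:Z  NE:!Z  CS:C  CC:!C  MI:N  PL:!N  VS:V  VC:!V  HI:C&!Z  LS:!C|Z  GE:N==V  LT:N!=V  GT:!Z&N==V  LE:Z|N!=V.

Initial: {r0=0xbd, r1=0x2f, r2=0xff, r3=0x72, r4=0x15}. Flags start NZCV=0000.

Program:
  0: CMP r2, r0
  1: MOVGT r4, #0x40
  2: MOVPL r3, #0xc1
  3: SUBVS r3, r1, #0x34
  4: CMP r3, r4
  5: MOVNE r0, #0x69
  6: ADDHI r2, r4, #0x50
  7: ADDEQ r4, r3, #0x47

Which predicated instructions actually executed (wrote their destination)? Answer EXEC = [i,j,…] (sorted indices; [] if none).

[0] flags=0010 → (cmp)
[1] flags=0010 GT?T → r4=0x40
[2] flags=0010 PL?T → r3=0xc1
[3] flags=0010 VS?F → skip
[4] flags=1010 → (cmp)
[5] flags=1010 NE?T → r0=0x69
[6] flags=1010 HI?T → r2=0x90
[7] flags=1010 EQ?F → skip

EXEC = [1,2,5,6]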